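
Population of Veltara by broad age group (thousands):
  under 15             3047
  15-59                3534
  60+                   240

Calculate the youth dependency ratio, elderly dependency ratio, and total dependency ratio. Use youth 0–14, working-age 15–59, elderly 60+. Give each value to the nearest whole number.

Youth dependency ratio = 3047 / 3534 × 100 = 86
Old-age dependency ratio = 240 / 3534 × 100 = 7
Total dependency ratio = (3047 + 240) / 3534 × 100 = 3287 / 3534 × 100 = 93

Youth dependency ratio: 86
Old-age dependency ratio: 7
Total dependency ratio: 93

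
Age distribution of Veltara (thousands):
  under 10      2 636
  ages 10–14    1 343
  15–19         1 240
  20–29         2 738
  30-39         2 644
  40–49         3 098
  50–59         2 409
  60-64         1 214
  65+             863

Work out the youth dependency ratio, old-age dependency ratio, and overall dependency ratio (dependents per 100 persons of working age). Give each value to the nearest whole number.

Youth dependency ratio: 30
Old-age dependency ratio: 6
Total dependency ratio: 36

0–14: 2 636 + 1 343 = 3 979
15–64: 1 240 + 2 738 + 2 644 + 3 098 + 2 409 + 1 214 = 13 343
65+: 863
Youth dependency ratio = 3 979 / 13 343 × 100 = 30
Old-age dependency ratio = 863 / 13 343 × 100 = 6
Total dependency ratio = (3 979 + 863) / 13 343 × 100 = 4 842 / 13 343 × 100 = 36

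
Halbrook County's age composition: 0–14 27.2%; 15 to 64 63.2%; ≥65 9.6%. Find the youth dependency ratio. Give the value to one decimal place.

Youth dependency ratio: 43.0

Youth dependency ratio = 27.2 / 63.2 × 100 = 43.0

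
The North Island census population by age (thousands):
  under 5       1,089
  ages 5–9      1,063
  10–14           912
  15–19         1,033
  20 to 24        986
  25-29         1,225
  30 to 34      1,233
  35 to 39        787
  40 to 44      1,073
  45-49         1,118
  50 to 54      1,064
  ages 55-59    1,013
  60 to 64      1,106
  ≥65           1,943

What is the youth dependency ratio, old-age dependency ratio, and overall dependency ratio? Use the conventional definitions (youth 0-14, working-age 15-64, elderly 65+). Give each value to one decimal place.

0–14: 1,089 + 1,063 + 912 = 3,064
15–64: 1,033 + 986 + 1,225 + 1,233 + 787 + 1,073 + 1,118 + 1,064 + 1,013 + 1,106 = 10,638
65+: 1,943
Youth dependency ratio = 3,064 / 10,638 × 100 = 28.8
Old-age dependency ratio = 1,943 / 10,638 × 100 = 18.3
Total dependency ratio = (3,064 + 1,943) / 10,638 × 100 = 5,007 / 10,638 × 100 = 47.1

Youth dependency ratio: 28.8
Old-age dependency ratio: 18.3
Total dependency ratio: 47.1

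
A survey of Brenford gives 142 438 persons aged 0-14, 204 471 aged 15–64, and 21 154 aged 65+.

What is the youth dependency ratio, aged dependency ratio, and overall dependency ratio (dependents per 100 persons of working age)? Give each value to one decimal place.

Youth dependency ratio = 142 438 / 204 471 × 100 = 69.7
Old-age dependency ratio = 21 154 / 204 471 × 100 = 10.3
Total dependency ratio = (142 438 + 21 154) / 204 471 × 100 = 163 592 / 204 471 × 100 = 80.0

Youth dependency ratio: 69.7
Old-age dependency ratio: 10.3
Total dependency ratio: 80.0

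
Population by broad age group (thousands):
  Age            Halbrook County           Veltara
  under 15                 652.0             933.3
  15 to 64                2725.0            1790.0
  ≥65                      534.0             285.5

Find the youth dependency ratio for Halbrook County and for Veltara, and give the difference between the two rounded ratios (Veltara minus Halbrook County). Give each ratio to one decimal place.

Halbrook County: 23.9
Veltara: 52.1
Difference: +28.2

Halbrook County: 652.0 / 2725.0 × 100 = 23.9
Veltara: 933.3 / 1790.0 × 100 = 52.1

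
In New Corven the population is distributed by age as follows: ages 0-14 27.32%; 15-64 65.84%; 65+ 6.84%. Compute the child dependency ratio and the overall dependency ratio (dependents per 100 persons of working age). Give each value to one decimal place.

Youth dependency ratio = 27.32 / 65.84 × 100 = 41.5
Total dependency ratio = (27.32 + 6.84) / 65.84 × 100 = 34.16 / 65.84 × 100 = 51.9

Youth dependency ratio: 41.5
Total dependency ratio: 51.9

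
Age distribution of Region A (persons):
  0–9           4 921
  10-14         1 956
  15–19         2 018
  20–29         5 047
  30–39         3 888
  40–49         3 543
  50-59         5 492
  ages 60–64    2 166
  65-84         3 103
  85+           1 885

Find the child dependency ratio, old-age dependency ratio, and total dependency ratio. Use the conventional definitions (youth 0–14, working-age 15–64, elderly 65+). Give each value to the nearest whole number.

0–14: 4 921 + 1 956 = 6 877
15–64: 2 018 + 5 047 + 3 888 + 3 543 + 5 492 + 2 166 = 22 154
65+: 3 103 + 1 885 = 4 988
Youth dependency ratio = 6 877 / 22 154 × 100 = 31
Old-age dependency ratio = 4 988 / 22 154 × 100 = 23
Total dependency ratio = (6 877 + 4 988) / 22 154 × 100 = 11 865 / 22 154 × 100 = 54

Youth dependency ratio: 31
Old-age dependency ratio: 23
Total dependency ratio: 54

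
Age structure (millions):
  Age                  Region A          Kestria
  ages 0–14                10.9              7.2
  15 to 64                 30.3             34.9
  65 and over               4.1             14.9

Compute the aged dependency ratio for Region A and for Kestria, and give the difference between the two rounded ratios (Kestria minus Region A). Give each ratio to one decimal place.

Region A: 13.5
Kestria: 42.7
Difference: +29.2

Region A: 4.1 / 30.3 × 100 = 13.5
Kestria: 14.9 / 34.9 × 100 = 42.7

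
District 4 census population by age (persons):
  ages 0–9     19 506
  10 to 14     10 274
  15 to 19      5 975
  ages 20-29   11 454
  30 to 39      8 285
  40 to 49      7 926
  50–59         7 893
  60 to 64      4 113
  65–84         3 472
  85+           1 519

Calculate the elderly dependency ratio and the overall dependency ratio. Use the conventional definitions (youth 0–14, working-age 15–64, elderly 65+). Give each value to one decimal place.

Old-age dependency ratio: 10.9
Total dependency ratio: 76.2

0–14: 19 506 + 10 274 = 29 780
15–64: 5 975 + 11 454 + 8 285 + 7 926 + 7 893 + 4 113 = 45 646
65+: 3 472 + 1 519 = 4 991
Old-age dependency ratio = 4 991 / 45 646 × 100 = 10.9
Total dependency ratio = (29 780 + 4 991) / 45 646 × 100 = 34 771 / 45 646 × 100 = 76.2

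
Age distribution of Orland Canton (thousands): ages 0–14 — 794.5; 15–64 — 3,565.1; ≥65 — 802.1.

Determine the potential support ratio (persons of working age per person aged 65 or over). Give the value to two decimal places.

Potential support ratio = 3,565.1 / 802.1 = 4.44

Potential support ratio: 4.44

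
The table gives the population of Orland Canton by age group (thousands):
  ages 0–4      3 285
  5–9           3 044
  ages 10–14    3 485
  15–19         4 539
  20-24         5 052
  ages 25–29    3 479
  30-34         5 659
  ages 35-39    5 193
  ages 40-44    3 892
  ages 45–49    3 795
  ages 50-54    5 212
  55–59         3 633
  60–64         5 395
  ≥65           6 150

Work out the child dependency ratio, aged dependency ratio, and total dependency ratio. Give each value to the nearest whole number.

Youth dependency ratio: 21
Old-age dependency ratio: 13
Total dependency ratio: 35

0–14: 3 285 + 3 044 + 3 485 = 9 814
15–64: 4 539 + 5 052 + 3 479 + 5 659 + 5 193 + 3 892 + 3 795 + 5 212 + 3 633 + 5 395 = 45 849
65+: 6 150
Youth dependency ratio = 9 814 / 45 849 × 100 = 21
Old-age dependency ratio = 6 150 / 45 849 × 100 = 13
Total dependency ratio = (9 814 + 6 150) / 45 849 × 100 = 15 964 / 45 849 × 100 = 35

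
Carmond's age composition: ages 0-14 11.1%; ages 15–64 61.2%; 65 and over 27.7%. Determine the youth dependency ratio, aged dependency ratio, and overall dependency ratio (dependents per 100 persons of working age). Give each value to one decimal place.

Youth dependency ratio: 18.1
Old-age dependency ratio: 45.3
Total dependency ratio: 63.4

Youth dependency ratio = 11.1 / 61.2 × 100 = 18.1
Old-age dependency ratio = 27.7 / 61.2 × 100 = 45.3
Total dependency ratio = (11.1 + 27.7) / 61.2 × 100 = 38.8 / 61.2 × 100 = 63.4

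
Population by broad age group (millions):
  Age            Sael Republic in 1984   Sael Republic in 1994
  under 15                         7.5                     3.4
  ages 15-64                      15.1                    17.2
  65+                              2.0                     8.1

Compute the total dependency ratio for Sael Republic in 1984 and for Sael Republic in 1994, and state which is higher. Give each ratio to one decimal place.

Sael Republic in 1984: (7.5 + 2.0) / 15.1 × 100 = 9.5 / 15.1 × 100 = 62.9
Sael Republic in 1994: (3.4 + 8.1) / 17.2 × 100 = 11.5 / 17.2 × 100 = 66.9

Sael Republic in 1984: 62.9
Sael Republic in 1994: 66.9
Higher: Sael Republic in 1994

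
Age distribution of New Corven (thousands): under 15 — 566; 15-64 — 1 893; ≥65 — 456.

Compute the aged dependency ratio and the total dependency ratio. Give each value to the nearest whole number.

Old-age dependency ratio = 456 / 1 893 × 100 = 24
Total dependency ratio = (566 + 456) / 1 893 × 100 = 1 022 / 1 893 × 100 = 54

Old-age dependency ratio: 24
Total dependency ratio: 54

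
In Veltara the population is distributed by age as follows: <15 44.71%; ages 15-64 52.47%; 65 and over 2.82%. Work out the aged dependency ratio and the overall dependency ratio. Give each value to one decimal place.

Old-age dependency ratio = 2.82 / 52.47 × 100 = 5.4
Total dependency ratio = (44.71 + 2.82) / 52.47 × 100 = 47.53 / 52.47 × 100 = 90.6

Old-age dependency ratio: 5.4
Total dependency ratio: 90.6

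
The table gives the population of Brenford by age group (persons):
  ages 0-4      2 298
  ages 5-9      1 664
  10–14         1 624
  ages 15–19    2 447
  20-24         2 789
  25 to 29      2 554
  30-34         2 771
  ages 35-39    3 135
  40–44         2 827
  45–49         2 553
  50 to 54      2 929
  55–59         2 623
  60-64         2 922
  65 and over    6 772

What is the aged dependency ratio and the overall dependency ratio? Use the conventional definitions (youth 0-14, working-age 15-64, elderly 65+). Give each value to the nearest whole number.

Old-age dependency ratio: 25
Total dependency ratio: 45

0–14: 2 298 + 1 664 + 1 624 = 5 586
15–64: 2 447 + 2 789 + 2 554 + 2 771 + 3 135 + 2 827 + 2 553 + 2 929 + 2 623 + 2 922 = 27 550
65+: 6 772
Old-age dependency ratio = 6 772 / 27 550 × 100 = 25
Total dependency ratio = (5 586 + 6 772) / 27 550 × 100 = 12 358 / 27 550 × 100 = 45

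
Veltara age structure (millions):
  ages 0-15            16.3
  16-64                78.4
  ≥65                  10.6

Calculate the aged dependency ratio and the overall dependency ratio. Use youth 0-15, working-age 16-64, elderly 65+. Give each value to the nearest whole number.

Old-age dependency ratio: 14
Total dependency ratio: 34

Old-age dependency ratio = 10.6 / 78.4 × 100 = 14
Total dependency ratio = (16.3 + 10.6) / 78.4 × 100 = 26.9 / 78.4 × 100 = 34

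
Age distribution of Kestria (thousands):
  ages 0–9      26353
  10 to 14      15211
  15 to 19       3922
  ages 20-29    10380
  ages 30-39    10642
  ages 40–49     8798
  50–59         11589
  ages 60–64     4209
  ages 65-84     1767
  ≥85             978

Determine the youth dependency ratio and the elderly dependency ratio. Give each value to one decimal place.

0–14: 26353 + 15211 = 41564
15–64: 3922 + 10380 + 10642 + 8798 + 11589 + 4209 = 49540
65+: 1767 + 978 = 2745
Youth dependency ratio = 41564 / 49540 × 100 = 83.9
Old-age dependency ratio = 2745 / 49540 × 100 = 5.5

Youth dependency ratio: 83.9
Old-age dependency ratio: 5.5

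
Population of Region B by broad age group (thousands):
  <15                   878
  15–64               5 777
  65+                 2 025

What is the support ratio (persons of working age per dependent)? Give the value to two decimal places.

Support ratio: 1.99

Support ratio = 5 777 / (878 + 2 025) = 5 777 / 2 903 = 1.99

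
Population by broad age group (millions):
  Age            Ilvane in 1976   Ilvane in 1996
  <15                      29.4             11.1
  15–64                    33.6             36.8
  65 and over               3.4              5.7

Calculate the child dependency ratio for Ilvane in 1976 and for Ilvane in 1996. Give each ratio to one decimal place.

Ilvane in 1976: 29.4 / 33.6 × 100 = 87.5
Ilvane in 1996: 11.1 / 36.8 × 100 = 30.2

Ilvane in 1976: 87.5
Ilvane in 1996: 30.2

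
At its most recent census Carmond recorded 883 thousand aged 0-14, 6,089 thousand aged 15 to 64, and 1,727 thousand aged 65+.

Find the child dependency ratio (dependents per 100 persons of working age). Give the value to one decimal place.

Youth dependency ratio: 14.5

Youth dependency ratio = 883 / 6,089 × 100 = 14.5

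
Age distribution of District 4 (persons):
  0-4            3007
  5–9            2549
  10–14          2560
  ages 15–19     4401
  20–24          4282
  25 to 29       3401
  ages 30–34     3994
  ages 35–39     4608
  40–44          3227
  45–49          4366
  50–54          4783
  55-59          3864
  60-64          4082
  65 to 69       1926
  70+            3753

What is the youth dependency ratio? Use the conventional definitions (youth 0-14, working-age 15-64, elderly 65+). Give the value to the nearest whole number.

0–14: 3007 + 2549 + 2560 = 8116
15–64: 4401 + 4282 + 3401 + 3994 + 4608 + 3227 + 4366 + 4783 + 3864 + 4082 = 41008
65+: 1926 + 3753 = 5679
Youth dependency ratio = 8116 / 41008 × 100 = 20

Youth dependency ratio: 20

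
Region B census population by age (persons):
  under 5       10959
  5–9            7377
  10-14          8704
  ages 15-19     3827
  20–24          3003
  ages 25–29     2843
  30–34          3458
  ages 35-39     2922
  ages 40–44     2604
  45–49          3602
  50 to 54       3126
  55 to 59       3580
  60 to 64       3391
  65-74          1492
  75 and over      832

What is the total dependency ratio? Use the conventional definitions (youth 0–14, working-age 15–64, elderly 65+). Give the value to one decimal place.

Total dependency ratio: 90.8

0–14: 10959 + 7377 + 8704 = 27040
15–64: 3827 + 3003 + 2843 + 3458 + 2922 + 2604 + 3602 + 3126 + 3580 + 3391 = 32356
65+: 1492 + 832 = 2324
Total dependency ratio = (27040 + 2324) / 32356 × 100 = 29364 / 32356 × 100 = 90.8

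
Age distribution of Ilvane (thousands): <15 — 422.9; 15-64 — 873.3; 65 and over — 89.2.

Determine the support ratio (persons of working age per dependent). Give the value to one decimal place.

Support ratio = 873.3 / (422.9 + 89.2) = 873.3 / 512.1 = 1.7

Support ratio: 1.7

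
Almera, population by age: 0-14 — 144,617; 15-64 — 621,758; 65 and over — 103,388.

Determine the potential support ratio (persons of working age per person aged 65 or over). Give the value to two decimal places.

Potential support ratio = 621,758 / 103,388 = 6.01

Potential support ratio: 6.01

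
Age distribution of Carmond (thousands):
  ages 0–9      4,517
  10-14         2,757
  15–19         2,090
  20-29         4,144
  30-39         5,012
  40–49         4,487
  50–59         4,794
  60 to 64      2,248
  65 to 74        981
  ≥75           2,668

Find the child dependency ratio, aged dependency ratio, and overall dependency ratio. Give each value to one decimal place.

0–14: 4,517 + 2,757 = 7,274
15–64: 2,090 + 4,144 + 5,012 + 4,487 + 4,794 + 2,248 = 22,775
65+: 981 + 2,668 = 3,649
Youth dependency ratio = 7,274 / 22,775 × 100 = 31.9
Old-age dependency ratio = 3,649 / 22,775 × 100 = 16.0
Total dependency ratio = (7,274 + 3,649) / 22,775 × 100 = 10,923 / 22,775 × 100 = 48.0

Youth dependency ratio: 31.9
Old-age dependency ratio: 16.0
Total dependency ratio: 48.0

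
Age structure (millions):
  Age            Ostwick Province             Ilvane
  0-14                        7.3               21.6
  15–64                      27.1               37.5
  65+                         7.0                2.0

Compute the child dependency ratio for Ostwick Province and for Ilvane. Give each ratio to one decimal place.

Ostwick Province: 26.9
Ilvane: 57.6

Ostwick Province: 7.3 / 27.1 × 100 = 26.9
Ilvane: 21.6 / 37.5 × 100 = 57.6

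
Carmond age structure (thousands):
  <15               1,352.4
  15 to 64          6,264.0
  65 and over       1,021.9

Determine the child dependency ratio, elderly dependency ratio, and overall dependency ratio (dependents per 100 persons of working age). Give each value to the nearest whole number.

Youth dependency ratio: 22
Old-age dependency ratio: 16
Total dependency ratio: 38

Youth dependency ratio = 1,352.4 / 6,264.0 × 100 = 22
Old-age dependency ratio = 1,021.9 / 6,264.0 × 100 = 16
Total dependency ratio = (1,352.4 + 1,021.9) / 6,264.0 × 100 = 2,374.3 / 6,264.0 × 100 = 38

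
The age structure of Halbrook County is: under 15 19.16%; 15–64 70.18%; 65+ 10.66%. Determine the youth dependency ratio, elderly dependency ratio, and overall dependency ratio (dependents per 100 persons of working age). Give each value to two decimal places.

Youth dependency ratio: 27.30
Old-age dependency ratio: 15.19
Total dependency ratio: 42.49

Youth dependency ratio = 19.16 / 70.18 × 100 = 27.30
Old-age dependency ratio = 10.66 / 70.18 × 100 = 15.19
Total dependency ratio = (19.16 + 10.66) / 70.18 × 100 = 29.82 / 70.18 × 100 = 42.49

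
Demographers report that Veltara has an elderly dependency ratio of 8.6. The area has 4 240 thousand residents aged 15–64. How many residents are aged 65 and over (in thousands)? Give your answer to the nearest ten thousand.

Old-age dependency ratio = elderly / working-age × 100
8.6 = E / 4 240 × 100
⇒ 360

Aged 65 and over: 360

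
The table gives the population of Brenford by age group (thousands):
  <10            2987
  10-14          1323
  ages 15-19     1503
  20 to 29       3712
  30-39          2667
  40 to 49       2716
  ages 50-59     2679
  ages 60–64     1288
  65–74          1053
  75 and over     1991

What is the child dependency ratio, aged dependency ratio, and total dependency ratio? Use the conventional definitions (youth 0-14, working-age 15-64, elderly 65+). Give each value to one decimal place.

Youth dependency ratio: 29.6
Old-age dependency ratio: 20.9
Total dependency ratio: 50.5

0–14: 2987 + 1323 = 4310
15–64: 1503 + 3712 + 2667 + 2716 + 2679 + 1288 = 14565
65+: 1053 + 1991 = 3044
Youth dependency ratio = 4310 / 14565 × 100 = 29.6
Old-age dependency ratio = 3044 / 14565 × 100 = 20.9
Total dependency ratio = (4310 + 3044) / 14565 × 100 = 7354 / 14565 × 100 = 50.5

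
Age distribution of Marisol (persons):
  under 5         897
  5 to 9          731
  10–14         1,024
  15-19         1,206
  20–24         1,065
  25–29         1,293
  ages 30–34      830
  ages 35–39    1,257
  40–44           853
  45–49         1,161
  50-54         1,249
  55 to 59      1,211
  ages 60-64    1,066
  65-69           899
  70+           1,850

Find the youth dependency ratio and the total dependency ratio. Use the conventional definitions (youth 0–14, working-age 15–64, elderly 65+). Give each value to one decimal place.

Youth dependency ratio: 23.7
Total dependency ratio: 48.3

0–14: 897 + 731 + 1,024 = 2,652
15–64: 1,206 + 1,065 + 1,293 + 830 + 1,257 + 853 + 1,161 + 1,249 + 1,211 + 1,066 = 11,191
65+: 899 + 1,850 = 2,749
Youth dependency ratio = 2,652 / 11,191 × 100 = 23.7
Total dependency ratio = (2,652 + 2,749) / 11,191 × 100 = 5,401 / 11,191 × 100 = 48.3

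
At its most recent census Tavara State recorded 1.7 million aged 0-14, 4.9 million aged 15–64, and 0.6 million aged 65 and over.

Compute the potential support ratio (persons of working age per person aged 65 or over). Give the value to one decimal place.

Potential support ratio = 4.9 / 0.6 = 8.2

Potential support ratio: 8.2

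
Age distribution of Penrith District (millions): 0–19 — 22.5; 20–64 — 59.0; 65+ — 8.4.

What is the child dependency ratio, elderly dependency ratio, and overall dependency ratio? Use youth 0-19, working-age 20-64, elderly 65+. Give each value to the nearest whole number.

Youth dependency ratio = 22.5 / 59.0 × 100 = 38
Old-age dependency ratio = 8.4 / 59.0 × 100 = 14
Total dependency ratio = (22.5 + 8.4) / 59.0 × 100 = 30.9 / 59.0 × 100 = 52

Youth dependency ratio: 38
Old-age dependency ratio: 14
Total dependency ratio: 52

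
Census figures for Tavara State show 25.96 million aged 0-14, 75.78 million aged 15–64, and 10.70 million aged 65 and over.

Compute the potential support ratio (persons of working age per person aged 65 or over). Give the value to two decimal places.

Potential support ratio: 7.08

Potential support ratio = 75.78 / 10.70 = 7.08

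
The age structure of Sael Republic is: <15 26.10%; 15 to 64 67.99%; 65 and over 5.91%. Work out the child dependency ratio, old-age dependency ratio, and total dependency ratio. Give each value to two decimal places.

Youth dependency ratio = 26.10 / 67.99 × 100 = 38.39
Old-age dependency ratio = 5.91 / 67.99 × 100 = 8.69
Total dependency ratio = (26.10 + 5.91) / 67.99 × 100 = 32.01 / 67.99 × 100 = 47.08

Youth dependency ratio: 38.39
Old-age dependency ratio: 8.69
Total dependency ratio: 47.08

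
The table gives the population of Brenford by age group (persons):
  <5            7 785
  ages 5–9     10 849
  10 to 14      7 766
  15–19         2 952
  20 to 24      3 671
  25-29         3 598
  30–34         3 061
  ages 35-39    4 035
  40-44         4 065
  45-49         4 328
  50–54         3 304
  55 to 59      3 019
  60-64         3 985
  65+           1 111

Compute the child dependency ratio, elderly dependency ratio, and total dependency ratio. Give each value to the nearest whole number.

0–14: 7 785 + 10 849 + 7 766 = 26 400
15–64: 2 952 + 3 671 + 3 598 + 3 061 + 4 035 + 4 065 + 4 328 + 3 304 + 3 019 + 3 985 = 36 018
65+: 1 111
Youth dependency ratio = 26 400 / 36 018 × 100 = 73
Old-age dependency ratio = 1 111 / 36 018 × 100 = 3
Total dependency ratio = (26 400 + 1 111) / 36 018 × 100 = 27 511 / 36 018 × 100 = 76

Youth dependency ratio: 73
Old-age dependency ratio: 3
Total dependency ratio: 76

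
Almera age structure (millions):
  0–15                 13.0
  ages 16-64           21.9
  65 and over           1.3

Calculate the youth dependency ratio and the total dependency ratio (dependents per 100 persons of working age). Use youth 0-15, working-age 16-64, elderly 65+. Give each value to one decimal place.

Youth dependency ratio: 59.4
Total dependency ratio: 65.3

Youth dependency ratio = 13.0 / 21.9 × 100 = 59.4
Total dependency ratio = (13.0 + 1.3) / 21.9 × 100 = 14.3 / 21.9 × 100 = 65.3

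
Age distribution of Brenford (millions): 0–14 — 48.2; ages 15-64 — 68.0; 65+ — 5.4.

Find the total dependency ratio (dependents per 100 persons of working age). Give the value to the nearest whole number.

Total dependency ratio = (48.2 + 5.4) / 68.0 × 100 = 53.6 / 68.0 × 100 = 79

Total dependency ratio: 79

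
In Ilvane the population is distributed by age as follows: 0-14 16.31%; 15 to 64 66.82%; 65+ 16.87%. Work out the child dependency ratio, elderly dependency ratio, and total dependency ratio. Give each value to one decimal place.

Youth dependency ratio: 24.4
Old-age dependency ratio: 25.2
Total dependency ratio: 49.7

Youth dependency ratio = 16.31 / 66.82 × 100 = 24.4
Old-age dependency ratio = 16.87 / 66.82 × 100 = 25.2
Total dependency ratio = (16.31 + 16.87) / 66.82 × 100 = 33.18 / 66.82 × 100 = 49.7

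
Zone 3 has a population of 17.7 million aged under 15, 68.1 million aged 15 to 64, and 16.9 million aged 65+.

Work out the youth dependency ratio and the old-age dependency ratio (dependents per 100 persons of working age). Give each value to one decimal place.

Youth dependency ratio = 17.7 / 68.1 × 100 = 26.0
Old-age dependency ratio = 16.9 / 68.1 × 100 = 24.8

Youth dependency ratio: 26.0
Old-age dependency ratio: 24.8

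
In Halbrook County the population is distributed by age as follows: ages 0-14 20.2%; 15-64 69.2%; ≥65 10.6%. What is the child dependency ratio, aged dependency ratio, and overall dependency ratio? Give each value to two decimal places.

Youth dependency ratio = 20.2 / 69.2 × 100 = 29.19
Old-age dependency ratio = 10.6 / 69.2 × 100 = 15.32
Total dependency ratio = (20.2 + 10.6) / 69.2 × 100 = 30.8 / 69.2 × 100 = 44.51

Youth dependency ratio: 29.19
Old-age dependency ratio: 15.32
Total dependency ratio: 44.51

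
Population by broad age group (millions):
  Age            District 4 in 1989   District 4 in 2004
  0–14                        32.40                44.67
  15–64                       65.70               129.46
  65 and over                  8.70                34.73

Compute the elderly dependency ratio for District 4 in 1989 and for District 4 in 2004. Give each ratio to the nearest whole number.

District 4 in 1989: 13
District 4 in 2004: 27

District 4 in 1989: 8.70 / 65.70 × 100 = 13
District 4 in 2004: 34.73 / 129.46 × 100 = 27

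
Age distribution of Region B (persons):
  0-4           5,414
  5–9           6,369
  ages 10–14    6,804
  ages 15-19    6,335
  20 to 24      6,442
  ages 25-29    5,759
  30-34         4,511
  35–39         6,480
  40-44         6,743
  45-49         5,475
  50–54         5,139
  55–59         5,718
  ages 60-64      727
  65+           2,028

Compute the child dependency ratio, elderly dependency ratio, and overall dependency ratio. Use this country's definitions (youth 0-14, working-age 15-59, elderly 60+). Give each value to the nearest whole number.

Youth dependency ratio: 35
Old-age dependency ratio: 5
Total dependency ratio: 41

0–14: 5,414 + 6,369 + 6,804 = 18,587
15–59: 6,335 + 6,442 + 5,759 + 4,511 + 6,480 + 6,743 + 5,475 + 5,139 + 5,718 = 52,602
60+: 727 + 2,028 = 2,755
Youth dependency ratio = 18,587 / 52,602 × 100 = 35
Old-age dependency ratio = 2,755 / 52,602 × 100 = 5
Total dependency ratio = (18,587 + 2,755) / 52,602 × 100 = 21,342 / 52,602 × 100 = 41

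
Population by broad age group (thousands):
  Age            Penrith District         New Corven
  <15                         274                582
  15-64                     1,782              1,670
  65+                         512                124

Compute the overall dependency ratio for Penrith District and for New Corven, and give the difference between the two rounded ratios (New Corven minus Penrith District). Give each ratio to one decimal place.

Penrith District: (274 + 512) / 1,782 × 100 = 786 / 1,782 × 100 = 44.1
New Corven: (582 + 124) / 1,670 × 100 = 706 / 1,670 × 100 = 42.3

Penrith District: 44.1
New Corven: 42.3
Difference: -1.8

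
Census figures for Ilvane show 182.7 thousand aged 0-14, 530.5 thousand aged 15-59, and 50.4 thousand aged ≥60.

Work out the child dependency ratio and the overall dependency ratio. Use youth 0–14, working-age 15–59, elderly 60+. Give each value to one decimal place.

Youth dependency ratio = 182.7 / 530.5 × 100 = 34.4
Total dependency ratio = (182.7 + 50.4) / 530.5 × 100 = 233.1 / 530.5 × 100 = 43.9

Youth dependency ratio: 34.4
Total dependency ratio: 43.9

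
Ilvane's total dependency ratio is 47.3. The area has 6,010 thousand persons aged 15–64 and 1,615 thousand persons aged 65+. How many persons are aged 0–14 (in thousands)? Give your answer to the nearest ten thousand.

Aged 0–14: 1,230

Total dependency ratio = (youth + elderly) / working-age × 100
47.3 = (Y + 1,615) / 6,010 × 100
⇒ 1,230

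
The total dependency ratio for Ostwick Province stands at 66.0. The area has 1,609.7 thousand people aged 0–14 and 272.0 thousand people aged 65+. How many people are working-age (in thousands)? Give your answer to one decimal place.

Working-age: 2,851.1

Total dependency ratio = (youth + elderly) / working-age × 100
66.0 = (1,609.7 + 272.0) / W × 100
⇒ 2,851.1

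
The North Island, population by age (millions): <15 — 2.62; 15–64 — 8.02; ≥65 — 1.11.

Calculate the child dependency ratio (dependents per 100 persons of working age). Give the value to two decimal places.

Youth dependency ratio = 2.62 / 8.02 × 100 = 32.67

Youth dependency ratio: 32.67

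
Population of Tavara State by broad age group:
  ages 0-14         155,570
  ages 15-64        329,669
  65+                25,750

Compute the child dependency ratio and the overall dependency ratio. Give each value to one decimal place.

Youth dependency ratio: 47.2
Total dependency ratio: 55.0

Youth dependency ratio = 155,570 / 329,669 × 100 = 47.2
Total dependency ratio = (155,570 + 25,750) / 329,669 × 100 = 181,320 / 329,669 × 100 = 55.0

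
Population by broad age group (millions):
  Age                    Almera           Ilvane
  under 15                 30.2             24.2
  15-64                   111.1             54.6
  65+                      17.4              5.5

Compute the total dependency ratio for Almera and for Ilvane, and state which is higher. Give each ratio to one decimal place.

Almera: (30.2 + 17.4) / 111.1 × 100 = 47.6 / 111.1 × 100 = 42.8
Ilvane: (24.2 + 5.5) / 54.6 × 100 = 29.7 / 54.6 × 100 = 54.4

Almera: 42.8
Ilvane: 54.4
Higher: Ilvane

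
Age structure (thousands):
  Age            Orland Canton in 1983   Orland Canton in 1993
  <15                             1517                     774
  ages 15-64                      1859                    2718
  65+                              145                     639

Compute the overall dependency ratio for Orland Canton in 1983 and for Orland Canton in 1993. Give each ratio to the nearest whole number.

Orland Canton in 1983: 89
Orland Canton in 1993: 52

Orland Canton in 1983: (1517 + 145) / 1859 × 100 = 1662 / 1859 × 100 = 89
Orland Canton in 1993: (774 + 639) / 2718 × 100 = 1413 / 2718 × 100 = 52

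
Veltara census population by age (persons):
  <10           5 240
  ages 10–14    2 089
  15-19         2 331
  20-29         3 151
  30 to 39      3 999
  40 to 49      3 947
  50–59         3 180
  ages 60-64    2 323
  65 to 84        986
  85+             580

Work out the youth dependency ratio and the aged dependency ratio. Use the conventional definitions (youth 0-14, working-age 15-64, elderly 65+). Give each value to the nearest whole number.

Youth dependency ratio: 39
Old-age dependency ratio: 8

0–14: 5 240 + 2 089 = 7 329
15–64: 2 331 + 3 151 + 3 999 + 3 947 + 3 180 + 2 323 = 18 931
65+: 986 + 580 = 1 566
Youth dependency ratio = 7 329 / 18 931 × 100 = 39
Old-age dependency ratio = 1 566 / 18 931 × 100 = 8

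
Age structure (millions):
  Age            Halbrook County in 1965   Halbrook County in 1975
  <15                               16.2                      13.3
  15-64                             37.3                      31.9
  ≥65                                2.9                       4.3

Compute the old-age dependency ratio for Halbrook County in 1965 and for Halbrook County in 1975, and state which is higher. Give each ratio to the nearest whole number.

Halbrook County in 1965: 2.9 / 37.3 × 100 = 8
Halbrook County in 1975: 4.3 / 31.9 × 100 = 13

Halbrook County in 1965: 8
Halbrook County in 1975: 13
Higher: Halbrook County in 1975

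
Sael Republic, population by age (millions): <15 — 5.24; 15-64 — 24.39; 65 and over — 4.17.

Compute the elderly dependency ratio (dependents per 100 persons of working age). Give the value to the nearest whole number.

Old-age dependency ratio: 17

Old-age dependency ratio = 4.17 / 24.39 × 100 = 17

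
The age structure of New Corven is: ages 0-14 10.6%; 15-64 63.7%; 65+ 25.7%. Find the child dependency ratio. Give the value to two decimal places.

Youth dependency ratio: 16.64

Youth dependency ratio = 10.6 / 63.7 × 100 = 16.64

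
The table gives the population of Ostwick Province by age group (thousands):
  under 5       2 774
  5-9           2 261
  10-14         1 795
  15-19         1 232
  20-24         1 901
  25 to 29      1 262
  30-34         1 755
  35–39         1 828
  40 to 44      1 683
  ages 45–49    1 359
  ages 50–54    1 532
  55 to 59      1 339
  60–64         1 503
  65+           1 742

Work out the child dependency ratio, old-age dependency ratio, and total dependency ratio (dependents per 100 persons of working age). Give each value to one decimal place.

Youth dependency ratio: 44.4
Old-age dependency ratio: 11.3
Total dependency ratio: 55.7

0–14: 2 774 + 2 261 + 1 795 = 6 830
15–64: 1 232 + 1 901 + 1 262 + 1 755 + 1 828 + 1 683 + 1 359 + 1 532 + 1 339 + 1 503 = 15 394
65+: 1 742
Youth dependency ratio = 6 830 / 15 394 × 100 = 44.4
Old-age dependency ratio = 1 742 / 15 394 × 100 = 11.3
Total dependency ratio = (6 830 + 1 742) / 15 394 × 100 = 8 572 / 15 394 × 100 = 55.7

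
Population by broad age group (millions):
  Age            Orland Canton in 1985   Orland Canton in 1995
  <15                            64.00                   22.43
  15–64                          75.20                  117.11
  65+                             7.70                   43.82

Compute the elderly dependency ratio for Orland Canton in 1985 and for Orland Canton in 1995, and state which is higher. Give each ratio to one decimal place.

Orland Canton in 1985: 7.70 / 75.20 × 100 = 10.2
Orland Canton in 1995: 43.82 / 117.11 × 100 = 37.4

Orland Canton in 1985: 10.2
Orland Canton in 1995: 37.4
Higher: Orland Canton in 1995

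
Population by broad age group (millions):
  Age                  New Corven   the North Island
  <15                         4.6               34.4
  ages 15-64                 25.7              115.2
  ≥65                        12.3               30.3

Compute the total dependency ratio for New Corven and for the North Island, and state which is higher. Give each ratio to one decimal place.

New Corven: (4.6 + 12.3) / 25.7 × 100 = 16.9 / 25.7 × 100 = 65.8
the North Island: (34.4 + 30.3) / 115.2 × 100 = 64.7 / 115.2 × 100 = 56.2

New Corven: 65.8
the North Island: 56.2
Higher: New Corven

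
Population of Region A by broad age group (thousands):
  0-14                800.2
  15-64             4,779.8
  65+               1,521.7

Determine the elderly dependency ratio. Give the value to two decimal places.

Old-age dependency ratio: 31.84

Old-age dependency ratio = 1,521.7 / 4,779.8 × 100 = 31.84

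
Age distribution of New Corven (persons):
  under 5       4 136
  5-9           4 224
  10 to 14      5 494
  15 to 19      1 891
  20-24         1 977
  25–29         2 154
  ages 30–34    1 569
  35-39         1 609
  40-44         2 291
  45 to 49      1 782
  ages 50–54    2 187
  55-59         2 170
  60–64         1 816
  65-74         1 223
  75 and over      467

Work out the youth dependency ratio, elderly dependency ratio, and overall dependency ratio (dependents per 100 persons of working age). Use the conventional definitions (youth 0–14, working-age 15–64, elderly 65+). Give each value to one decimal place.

0–14: 4 136 + 4 224 + 5 494 = 13 854
15–64: 1 891 + 1 977 + 2 154 + 1 569 + 1 609 + 2 291 + 1 782 + 2 187 + 2 170 + 1 816 = 19 446
65+: 1 223 + 467 = 1 690
Youth dependency ratio = 13 854 / 19 446 × 100 = 71.2
Old-age dependency ratio = 1 690 / 19 446 × 100 = 8.7
Total dependency ratio = (13 854 + 1 690) / 19 446 × 100 = 15 544 / 19 446 × 100 = 79.9

Youth dependency ratio: 71.2
Old-age dependency ratio: 8.7
Total dependency ratio: 79.9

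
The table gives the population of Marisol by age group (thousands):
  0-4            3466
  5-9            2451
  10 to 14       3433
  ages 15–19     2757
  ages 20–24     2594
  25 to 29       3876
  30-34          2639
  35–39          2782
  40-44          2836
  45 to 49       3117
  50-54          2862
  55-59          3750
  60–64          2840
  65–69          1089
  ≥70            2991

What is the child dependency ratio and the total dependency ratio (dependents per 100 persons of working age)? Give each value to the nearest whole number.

0–14: 3466 + 2451 + 3433 = 9350
15–64: 2757 + 2594 + 3876 + 2639 + 2782 + 2836 + 3117 + 2862 + 3750 + 2840 = 30053
65+: 1089 + 2991 = 4080
Youth dependency ratio = 9350 / 30053 × 100 = 31
Total dependency ratio = (9350 + 4080) / 30053 × 100 = 13430 / 30053 × 100 = 45

Youth dependency ratio: 31
Total dependency ratio: 45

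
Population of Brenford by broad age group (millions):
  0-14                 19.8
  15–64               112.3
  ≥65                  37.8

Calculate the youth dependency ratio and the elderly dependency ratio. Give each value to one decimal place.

Youth dependency ratio: 17.6
Old-age dependency ratio: 33.7

Youth dependency ratio = 19.8 / 112.3 × 100 = 17.6
Old-age dependency ratio = 37.8 / 112.3 × 100 = 33.7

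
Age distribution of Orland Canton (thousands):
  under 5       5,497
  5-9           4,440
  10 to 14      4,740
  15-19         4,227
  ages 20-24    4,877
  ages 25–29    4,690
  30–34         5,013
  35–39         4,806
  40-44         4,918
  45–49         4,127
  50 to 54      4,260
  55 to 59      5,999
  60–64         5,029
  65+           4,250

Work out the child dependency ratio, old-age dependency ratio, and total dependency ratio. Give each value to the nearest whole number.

Youth dependency ratio: 31
Old-age dependency ratio: 9
Total dependency ratio: 39

0–14: 5,497 + 4,440 + 4,740 = 14,677
15–64: 4,227 + 4,877 + 4,690 + 5,013 + 4,806 + 4,918 + 4,127 + 4,260 + 5,999 + 5,029 = 47,946
65+: 4,250
Youth dependency ratio = 14,677 / 47,946 × 100 = 31
Old-age dependency ratio = 4,250 / 47,946 × 100 = 9
Total dependency ratio = (14,677 + 4,250) / 47,946 × 100 = 18,927 / 47,946 × 100 = 39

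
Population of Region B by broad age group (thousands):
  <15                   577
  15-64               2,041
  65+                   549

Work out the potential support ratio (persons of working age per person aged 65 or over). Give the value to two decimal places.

Potential support ratio: 3.72

Potential support ratio = 2,041 / 549 = 3.72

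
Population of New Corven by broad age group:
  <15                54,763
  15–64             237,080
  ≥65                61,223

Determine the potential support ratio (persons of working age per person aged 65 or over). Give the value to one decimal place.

Potential support ratio = 237,080 / 61,223 = 3.9

Potential support ratio: 3.9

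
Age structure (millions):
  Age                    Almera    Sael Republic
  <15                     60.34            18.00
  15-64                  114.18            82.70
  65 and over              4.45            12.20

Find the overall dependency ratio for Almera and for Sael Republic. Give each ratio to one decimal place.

Almera: (60.34 + 4.45) / 114.18 × 100 = 64.79 / 114.18 × 100 = 56.7
Sael Republic: (18.00 + 12.20) / 82.70 × 100 = 30.20 / 82.70 × 100 = 36.5

Almera: 56.7
Sael Republic: 36.5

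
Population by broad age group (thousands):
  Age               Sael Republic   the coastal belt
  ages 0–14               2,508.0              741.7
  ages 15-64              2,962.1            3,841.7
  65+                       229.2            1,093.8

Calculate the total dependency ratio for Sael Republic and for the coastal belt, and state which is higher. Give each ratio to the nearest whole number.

Sael Republic: (2,508.0 + 229.2) / 2,962.1 × 100 = 2,737.2 / 2,962.1 × 100 = 92
the coastal belt: (741.7 + 1,093.8) / 3,841.7 × 100 = 1,835.5 / 3,841.7 × 100 = 48

Sael Republic: 92
the coastal belt: 48
Higher: Sael Republic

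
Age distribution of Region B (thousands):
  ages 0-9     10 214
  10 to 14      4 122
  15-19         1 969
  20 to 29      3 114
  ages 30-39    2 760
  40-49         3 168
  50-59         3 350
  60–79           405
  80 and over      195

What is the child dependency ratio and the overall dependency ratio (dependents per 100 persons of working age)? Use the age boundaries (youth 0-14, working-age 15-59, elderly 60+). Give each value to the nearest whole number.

Youth dependency ratio: 100
Total dependency ratio: 104

0–14: 10 214 + 4 122 = 14 336
15–59: 1 969 + 3 114 + 2 760 + 3 168 + 3 350 = 14 361
60+: 405 + 195 = 600
Youth dependency ratio = 14 336 / 14 361 × 100 = 100
Total dependency ratio = (14 336 + 600) / 14 361 × 100 = 14 936 / 14 361 × 100 = 104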